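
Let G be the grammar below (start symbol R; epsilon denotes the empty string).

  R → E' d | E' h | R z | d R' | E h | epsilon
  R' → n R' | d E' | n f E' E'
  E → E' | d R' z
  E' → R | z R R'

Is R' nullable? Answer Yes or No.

Nullable nonterminals: E, E', R.
No production of R' has an RHS whose symbols are all nullable, so R' is not nullable.

No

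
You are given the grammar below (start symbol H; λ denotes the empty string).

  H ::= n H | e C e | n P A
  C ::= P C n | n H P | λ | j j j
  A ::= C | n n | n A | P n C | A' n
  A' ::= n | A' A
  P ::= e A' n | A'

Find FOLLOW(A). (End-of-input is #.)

In H ::= n P A: A is at the end, add FOLLOW(H) = { #, e, n }.
In A ::= n A: A is at the end, add FOLLOW(A) = { #, e, j, n }.
In A' ::= A' A: A is at the end, add FOLLOW(A') = { #, e, j, n }.
Union: FOLLOW(A) = { #, e, j, n }.

{ #, e, j, n }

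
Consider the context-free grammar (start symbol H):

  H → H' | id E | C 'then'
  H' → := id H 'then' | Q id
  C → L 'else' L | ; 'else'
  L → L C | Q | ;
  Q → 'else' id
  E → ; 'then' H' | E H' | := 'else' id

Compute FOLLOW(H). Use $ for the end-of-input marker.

H is the start symbol, so $ ∈ FOLLOW(H).
In H' → := id H 'then': add FIRST('then') = { 'then' }.
Union: FOLLOW(H) = { $, 'then' }.

{ $, 'then' }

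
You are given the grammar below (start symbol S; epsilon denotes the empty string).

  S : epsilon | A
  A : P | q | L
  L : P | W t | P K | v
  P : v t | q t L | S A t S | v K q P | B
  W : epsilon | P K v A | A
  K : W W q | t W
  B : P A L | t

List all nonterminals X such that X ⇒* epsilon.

{ S, W }

Directly nullable (have an epsilon-production): S, W.
No other nonterminal has a production whose RHS symbols are all nullable.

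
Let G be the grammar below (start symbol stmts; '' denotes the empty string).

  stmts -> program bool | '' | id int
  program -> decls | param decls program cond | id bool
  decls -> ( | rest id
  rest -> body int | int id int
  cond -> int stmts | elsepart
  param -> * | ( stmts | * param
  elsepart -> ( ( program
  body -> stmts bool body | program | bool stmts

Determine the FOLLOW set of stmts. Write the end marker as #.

stmts is the start symbol, so # ∈ FOLLOW(stmts).
In cond -> int stmts: stmts is at the end, add FOLLOW(cond) = { (, bool, int }.
In param -> ( stmts: stmts is at the end, add FOLLOW(param) = { (, *, bool, id, int }.
In body -> stmts bool body: add FIRST(bool body) = { bool }.
In body -> bool stmts: stmts is at the end, add FOLLOW(body) = { int }.
Union: FOLLOW(stmts) = { #, (, *, bool, id, int }.

{ #, (, *, bool, id, int }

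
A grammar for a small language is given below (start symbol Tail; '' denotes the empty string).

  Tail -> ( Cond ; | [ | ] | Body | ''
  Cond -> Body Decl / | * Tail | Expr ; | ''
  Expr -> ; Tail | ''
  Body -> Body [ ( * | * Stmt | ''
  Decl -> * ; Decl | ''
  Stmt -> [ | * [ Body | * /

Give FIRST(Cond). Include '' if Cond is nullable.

From Cond -> Body Decl /: Body, Decl nullable, take FIRST(Body) ∪ FIRST(Decl) ∪ {/} = { *, /, [ }.
Cond -> * Tail contributes {*}.
From Cond -> Expr ;: Expr nullable, take FIRST(Expr) ∪ {;} = { ; }.
Cond -> '' contributes ''.
Union: FIRST(Cond) = { *, /, ;, [, '' }.

{ *, /, ;, [, '' }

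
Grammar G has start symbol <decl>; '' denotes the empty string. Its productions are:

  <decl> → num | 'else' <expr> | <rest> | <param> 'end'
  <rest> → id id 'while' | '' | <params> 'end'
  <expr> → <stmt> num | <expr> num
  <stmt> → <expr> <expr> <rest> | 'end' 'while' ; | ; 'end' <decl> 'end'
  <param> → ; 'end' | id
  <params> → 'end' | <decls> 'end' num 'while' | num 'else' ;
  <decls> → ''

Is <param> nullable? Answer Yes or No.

No

Nullable nonterminals: <decl>, <decls>, <rest>.
No production of <param> has an RHS whose symbols are all nullable, so <param> is not nullable.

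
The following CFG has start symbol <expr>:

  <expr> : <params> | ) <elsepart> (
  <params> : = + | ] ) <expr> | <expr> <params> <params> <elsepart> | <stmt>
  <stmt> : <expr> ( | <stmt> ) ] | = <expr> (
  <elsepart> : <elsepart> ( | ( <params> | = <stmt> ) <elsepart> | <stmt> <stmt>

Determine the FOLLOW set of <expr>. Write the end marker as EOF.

<expr> is the start symbol, so EOF ∈ FOLLOW(<expr>).
In <params> : ] ) <expr>: <expr> is at the end, add FOLLOW(<params>) = { EOF, (, ), =, ] }.
In <params> : <expr> <params> <params> <elsepart>: add FIRST(<params> <params> <elsepart>) = { ), =, ] }.
In <stmt> : <expr> (: add FIRST(() = { ( }.
In <stmt> : = <expr> (: add FIRST(() = { ( }.
Union: FOLLOW(<expr>) = { EOF, (, ), =, ] }.

{ EOF, (, ), =, ] }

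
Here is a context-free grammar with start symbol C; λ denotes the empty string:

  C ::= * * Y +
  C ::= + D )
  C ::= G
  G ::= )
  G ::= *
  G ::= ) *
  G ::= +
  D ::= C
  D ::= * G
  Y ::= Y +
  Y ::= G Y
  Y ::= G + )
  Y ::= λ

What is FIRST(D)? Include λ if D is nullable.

{ ), *, + }

From D ::= C: add FIRST(C) = { ), *, + }.
D ::= * G contributes {*}.
Union: FIRST(D) = { ), *, + }.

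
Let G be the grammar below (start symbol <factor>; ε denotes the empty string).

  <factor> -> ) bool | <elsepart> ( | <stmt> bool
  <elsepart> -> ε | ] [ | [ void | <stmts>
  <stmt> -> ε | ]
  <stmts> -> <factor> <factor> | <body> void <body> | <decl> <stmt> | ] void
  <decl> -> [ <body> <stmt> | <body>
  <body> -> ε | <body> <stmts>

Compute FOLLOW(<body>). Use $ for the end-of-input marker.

In <stmts> -> <body> void <body>: add FIRST(void <body>) = { void }.
In <stmts> -> <body> void <body>: <body> is at the end, add FOLLOW(<stmts>) = { (, ), [, ], bool, void }.
In <decl> -> [ <body> <stmt>: add FIRST(<stmt>)\{ε} = { ] }.
  Since <stmt> is nullable, also add FOLLOW(<decl>) = { (, ), [, ], bool, void }.
In <decl> -> <body>: <body> is at the end, add FOLLOW(<decl>) = { (, ), [, ], bool, void }.
In <body> -> <body> <stmts>: add FIRST(<stmts>)\{ε} = { (, ), [, ], bool, void }.
  Since <stmts> is nullable, also add FOLLOW(<body>) = { (, ), [, ], bool, void }.
Union: FOLLOW(<body>) = { (, ), [, ], bool, void }.

{ (, ), [, ], bool, void }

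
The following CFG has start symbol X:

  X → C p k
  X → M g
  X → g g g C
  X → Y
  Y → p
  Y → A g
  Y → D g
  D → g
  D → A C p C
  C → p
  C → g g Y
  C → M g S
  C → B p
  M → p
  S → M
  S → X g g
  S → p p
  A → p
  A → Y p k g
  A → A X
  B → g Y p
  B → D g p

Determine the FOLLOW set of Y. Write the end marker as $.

{ $, g, p }

In X → Y: Y is at the end, add FOLLOW(X) = { $, g, p }.
In C → g g Y: Y is at the end, add FOLLOW(C) = { $, g, p }.
In A → Y p k g: add FIRST(p k g) = { p }.
In B → g Y p: add FIRST(p) = { p }.
Union: FOLLOW(Y) = { $, g, p }.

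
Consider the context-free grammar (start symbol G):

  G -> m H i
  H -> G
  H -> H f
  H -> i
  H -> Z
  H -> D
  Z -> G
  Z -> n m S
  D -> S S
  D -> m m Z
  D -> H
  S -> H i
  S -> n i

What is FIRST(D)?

From D -> S S: add FIRST(S) = { i, m, n }.
D -> m m Z contributes {m}.
From D -> H: add FIRST(H) = { i, m, n }.
Union: FIRST(D) = { i, m, n }.

{ i, m, n }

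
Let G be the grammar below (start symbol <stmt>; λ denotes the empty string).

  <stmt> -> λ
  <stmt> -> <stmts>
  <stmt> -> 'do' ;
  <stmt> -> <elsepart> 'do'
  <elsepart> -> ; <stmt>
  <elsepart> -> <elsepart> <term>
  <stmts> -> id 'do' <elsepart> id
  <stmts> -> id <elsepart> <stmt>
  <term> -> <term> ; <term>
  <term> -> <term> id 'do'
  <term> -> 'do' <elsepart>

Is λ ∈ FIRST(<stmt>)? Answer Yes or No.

<stmt> has an λ-production, so <stmt> ⇒ λ.

Yes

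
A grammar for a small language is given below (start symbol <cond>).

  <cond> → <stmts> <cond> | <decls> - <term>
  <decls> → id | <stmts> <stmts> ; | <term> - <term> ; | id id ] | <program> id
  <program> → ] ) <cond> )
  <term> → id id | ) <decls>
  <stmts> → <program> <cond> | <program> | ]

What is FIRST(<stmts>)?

From <stmts> → <program> <cond>: add FIRST(<program>) = { ] }.
From <stmts> → <program>: add FIRST(<program>) = { ] }.
<stmts> → ] contributes {]}.
Union: FIRST(<stmts>) = { ] }.

{ ] }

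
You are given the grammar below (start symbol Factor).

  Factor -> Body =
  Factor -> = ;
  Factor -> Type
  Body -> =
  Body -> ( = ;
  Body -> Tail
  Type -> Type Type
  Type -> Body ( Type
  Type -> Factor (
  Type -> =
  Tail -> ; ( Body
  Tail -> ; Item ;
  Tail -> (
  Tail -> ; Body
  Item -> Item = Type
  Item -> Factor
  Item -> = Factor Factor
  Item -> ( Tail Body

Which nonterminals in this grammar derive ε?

{ } (none)

No nonterminal has an empty production or an RHS whose symbols are all nullable.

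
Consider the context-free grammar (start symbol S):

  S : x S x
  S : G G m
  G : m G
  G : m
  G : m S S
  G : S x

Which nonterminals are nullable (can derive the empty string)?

{ } (none)

No nonterminal has an empty production or an RHS whose symbols are all nullable.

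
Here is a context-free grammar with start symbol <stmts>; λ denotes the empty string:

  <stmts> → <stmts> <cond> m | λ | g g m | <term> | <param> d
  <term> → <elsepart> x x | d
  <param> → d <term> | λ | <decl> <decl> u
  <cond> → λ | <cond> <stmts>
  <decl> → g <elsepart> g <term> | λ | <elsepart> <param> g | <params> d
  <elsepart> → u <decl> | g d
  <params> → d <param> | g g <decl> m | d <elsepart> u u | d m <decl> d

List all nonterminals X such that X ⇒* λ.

Directly nullable (have an λ-production): <stmts>, <param>, <cond>, <decl>.
No other nonterminal has a production whose RHS symbols are all nullable.

{ <cond>, <decl>, <param>, <stmts> }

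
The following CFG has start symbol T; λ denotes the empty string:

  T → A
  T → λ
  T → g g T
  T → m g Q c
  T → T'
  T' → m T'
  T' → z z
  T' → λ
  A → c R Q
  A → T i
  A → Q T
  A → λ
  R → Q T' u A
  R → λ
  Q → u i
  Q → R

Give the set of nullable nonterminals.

{ A, Q, R, T, T' }

Directly nullable (have an λ-production): T, T', A, R.
Q → R with every symbol nullable, so Q is nullable.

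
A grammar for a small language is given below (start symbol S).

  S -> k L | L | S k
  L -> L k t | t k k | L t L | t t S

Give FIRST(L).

From L -> L k t: add FIRST(L) = { t }.
L -> t k k contributes {t}.
From L -> L t L: add FIRST(L) = { t }.
L -> t t S contributes {t}.
Union: FIRST(L) = { t }.

{ t }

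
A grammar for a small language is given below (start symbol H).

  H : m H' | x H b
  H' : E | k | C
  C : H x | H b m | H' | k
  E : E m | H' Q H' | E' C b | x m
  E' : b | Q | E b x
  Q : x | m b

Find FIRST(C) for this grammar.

{ b, k, m, x }

From C : H x: add FIRST(H) = { m, x }.
From C : H b m: add FIRST(H) = { m, x }.
From C : H': add FIRST(H') = { b, k, m, x }.
C : k contributes {k}.
Union: FIRST(C) = { b, k, m, x }.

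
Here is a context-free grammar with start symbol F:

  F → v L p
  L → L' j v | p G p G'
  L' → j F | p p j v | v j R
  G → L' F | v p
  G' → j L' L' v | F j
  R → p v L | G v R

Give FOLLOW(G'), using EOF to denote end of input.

{ j, p, v }

In L → p G p G': G' is at the end, add FOLLOW(L) = { j, p, v }.
Union: FOLLOW(G') = { j, p, v }.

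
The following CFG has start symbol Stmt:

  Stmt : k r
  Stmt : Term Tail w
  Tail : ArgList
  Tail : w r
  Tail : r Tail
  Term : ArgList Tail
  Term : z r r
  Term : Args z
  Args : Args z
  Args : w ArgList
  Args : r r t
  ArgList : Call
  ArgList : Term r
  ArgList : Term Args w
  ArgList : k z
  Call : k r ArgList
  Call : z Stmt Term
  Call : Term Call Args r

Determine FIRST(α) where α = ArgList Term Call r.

{ k, r, w, z }

Add FIRST(ArgList) = { k, r, w, z }; ArgList is not nullable, stop.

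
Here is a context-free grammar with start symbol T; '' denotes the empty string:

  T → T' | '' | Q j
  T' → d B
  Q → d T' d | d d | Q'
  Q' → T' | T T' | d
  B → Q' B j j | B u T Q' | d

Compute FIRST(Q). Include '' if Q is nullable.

Q → d T' d contributes {d}.
Q → d d contributes {d}.
From Q → Q': add FIRST(Q') = { d }.
Union: FIRST(Q) = { d }.

{ d }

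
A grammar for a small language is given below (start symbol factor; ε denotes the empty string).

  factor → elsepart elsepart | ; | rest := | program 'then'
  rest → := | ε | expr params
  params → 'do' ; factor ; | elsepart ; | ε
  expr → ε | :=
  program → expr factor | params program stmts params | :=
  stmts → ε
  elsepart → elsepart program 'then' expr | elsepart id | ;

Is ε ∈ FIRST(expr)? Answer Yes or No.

expr has an ε-production, so expr ⇒ ε.

Yes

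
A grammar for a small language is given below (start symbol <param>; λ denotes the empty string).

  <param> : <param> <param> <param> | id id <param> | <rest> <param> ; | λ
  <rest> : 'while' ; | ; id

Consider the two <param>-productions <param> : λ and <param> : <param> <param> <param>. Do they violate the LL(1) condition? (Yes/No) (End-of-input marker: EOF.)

Yes

FIRST(λ) = { λ } and FIRST(<param> <param> <param>) = { 'while', ;, id, λ }.
Both alternatives are nullable, violating the LL(1) condition.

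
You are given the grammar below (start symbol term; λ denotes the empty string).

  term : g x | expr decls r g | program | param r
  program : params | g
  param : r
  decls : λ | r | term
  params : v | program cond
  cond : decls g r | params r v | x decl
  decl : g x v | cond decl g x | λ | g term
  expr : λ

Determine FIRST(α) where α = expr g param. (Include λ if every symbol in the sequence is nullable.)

Add FIRST(expr)\{λ} = {  }; expr is nullable, continue.
g is a terminal; add {g} and stop.

{ g }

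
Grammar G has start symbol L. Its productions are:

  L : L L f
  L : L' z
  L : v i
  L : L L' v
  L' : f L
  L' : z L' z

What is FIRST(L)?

{ f, v, z }

From L : L L f: add FIRST(L) = { f, v, z }.
From L : L' z: add FIRST(L') = { f, z }.
L : v i contributes {v}.
From L : L L' v: add FIRST(L) = { f, v, z }.
Union: FIRST(L) = { f, v, z }.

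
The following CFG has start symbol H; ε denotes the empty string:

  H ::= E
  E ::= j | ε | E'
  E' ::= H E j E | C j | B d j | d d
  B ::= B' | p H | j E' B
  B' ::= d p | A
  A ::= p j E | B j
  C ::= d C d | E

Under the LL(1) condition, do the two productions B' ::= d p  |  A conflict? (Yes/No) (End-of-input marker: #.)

Yes

FIRST(d p) = { d } and FIRST(A) = { d, j, p }.
Both contain d, so the two alternatives are not disjoint — LL(1) conflict.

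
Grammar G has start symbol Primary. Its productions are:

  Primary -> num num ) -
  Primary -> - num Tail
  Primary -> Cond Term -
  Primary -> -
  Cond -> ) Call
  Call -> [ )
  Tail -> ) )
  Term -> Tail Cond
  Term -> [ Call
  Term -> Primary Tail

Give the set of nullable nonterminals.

{ } (none)

No nonterminal has an empty production or an RHS whose symbols are all nullable.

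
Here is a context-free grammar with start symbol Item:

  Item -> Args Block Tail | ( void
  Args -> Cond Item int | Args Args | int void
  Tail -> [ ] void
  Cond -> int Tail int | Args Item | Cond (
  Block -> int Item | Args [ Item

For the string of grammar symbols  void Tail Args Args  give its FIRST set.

void is a terminal; add {void} and stop.

{ void }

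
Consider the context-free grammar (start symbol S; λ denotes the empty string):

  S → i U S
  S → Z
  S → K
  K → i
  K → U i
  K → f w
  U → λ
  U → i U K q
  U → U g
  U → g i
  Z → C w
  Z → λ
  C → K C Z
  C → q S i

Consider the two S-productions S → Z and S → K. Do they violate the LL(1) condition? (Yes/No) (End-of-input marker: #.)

FIRST(Z) = { f, g, i, q, λ } and FIRST(K) = { f, g, i }.
Both contain f, so the two alternatives are not disjoint — LL(1) conflict.

Yes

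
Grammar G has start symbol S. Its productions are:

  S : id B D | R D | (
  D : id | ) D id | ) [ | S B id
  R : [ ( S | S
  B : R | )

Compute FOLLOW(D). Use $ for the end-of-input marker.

{ $, (, ), [, id }

In S : id B D: D is at the end, add FOLLOW(S) = { $, (, ), [, id }.
In S : R D: D is at the end, add FOLLOW(S) = { $, (, ), [, id }.
In D : ) D id: add FIRST(id) = { id }.
Union: FOLLOW(D) = { $, (, ), [, id }.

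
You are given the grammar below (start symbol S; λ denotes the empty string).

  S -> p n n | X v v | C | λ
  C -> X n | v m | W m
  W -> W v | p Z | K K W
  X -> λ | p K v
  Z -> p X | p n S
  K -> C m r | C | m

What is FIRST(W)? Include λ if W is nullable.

{ m, n, p, v }

From W -> W v: add FIRST(W) = { m, n, p, v }.
W -> p Z contributes {p}.
From W -> K K W: add FIRST(K) = { m, n, p, v }.
Union: FIRST(W) = { m, n, p, v }.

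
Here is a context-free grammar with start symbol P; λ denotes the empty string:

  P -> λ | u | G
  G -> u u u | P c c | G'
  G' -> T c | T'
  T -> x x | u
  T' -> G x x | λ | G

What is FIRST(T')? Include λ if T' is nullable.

From T' -> G x x: G nullable, take FIRST(G) ∪ {x} = { c, u, x }.
T' -> λ contributes λ.
From T' -> G: add FIRST(G) = { c, u, x, λ } (including λ since G is nullable).
Union: FIRST(T') = { c, u, x, λ }.

{ c, u, x, λ }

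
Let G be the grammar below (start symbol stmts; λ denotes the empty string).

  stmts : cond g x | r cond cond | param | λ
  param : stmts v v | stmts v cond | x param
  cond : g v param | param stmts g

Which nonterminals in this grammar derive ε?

{ stmts }

Directly nullable (have an λ-production): stmts.
No other nonterminal has a production whose RHS symbols are all nullable.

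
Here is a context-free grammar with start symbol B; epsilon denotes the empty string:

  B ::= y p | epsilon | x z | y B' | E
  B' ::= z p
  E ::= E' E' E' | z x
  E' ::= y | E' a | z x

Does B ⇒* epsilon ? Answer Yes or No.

B has an epsilon-production, so B ⇒ epsilon.

Yes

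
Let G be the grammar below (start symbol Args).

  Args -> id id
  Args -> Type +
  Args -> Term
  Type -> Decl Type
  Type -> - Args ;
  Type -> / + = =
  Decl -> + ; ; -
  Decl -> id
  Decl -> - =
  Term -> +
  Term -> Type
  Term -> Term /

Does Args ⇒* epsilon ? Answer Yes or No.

No nonterminal in this grammar is nullable.
No production of Args has an RHS whose symbols are all nullable, so Args is not nullable.

No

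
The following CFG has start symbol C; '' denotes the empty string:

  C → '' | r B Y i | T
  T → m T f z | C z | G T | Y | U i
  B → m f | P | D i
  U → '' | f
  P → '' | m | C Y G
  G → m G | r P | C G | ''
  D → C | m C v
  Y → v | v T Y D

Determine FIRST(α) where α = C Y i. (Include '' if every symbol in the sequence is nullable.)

{ f, i, m, r, v, z }

Add FIRST(C)\{''} = { f, i, m, r, v, z }; C is nullable, continue.
Add FIRST(Y) = { v }; Y is not nullable, stop.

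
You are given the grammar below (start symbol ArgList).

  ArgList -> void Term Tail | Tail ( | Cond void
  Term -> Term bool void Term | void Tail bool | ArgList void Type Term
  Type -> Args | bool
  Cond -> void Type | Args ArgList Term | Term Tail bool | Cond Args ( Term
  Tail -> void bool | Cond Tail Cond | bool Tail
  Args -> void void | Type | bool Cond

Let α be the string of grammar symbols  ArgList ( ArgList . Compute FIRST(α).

{ bool, void }

Add FIRST(ArgList) = { bool, void }; ArgList is not nullable, stop.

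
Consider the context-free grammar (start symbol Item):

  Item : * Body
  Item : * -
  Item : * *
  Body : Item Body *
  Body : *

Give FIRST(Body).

From Body : Item Body *: add FIRST(Item) = { * }.
Body : * contributes {*}.
Union: FIRST(Body) = { * }.

{ * }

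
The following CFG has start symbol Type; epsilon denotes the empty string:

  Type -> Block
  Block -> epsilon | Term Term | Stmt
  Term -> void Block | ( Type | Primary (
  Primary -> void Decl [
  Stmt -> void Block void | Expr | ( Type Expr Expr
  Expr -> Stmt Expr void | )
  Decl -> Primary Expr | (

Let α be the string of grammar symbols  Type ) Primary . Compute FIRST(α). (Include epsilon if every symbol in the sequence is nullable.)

{ (, ), void }

Add FIRST(Type)\{epsilon} = { (, ), void }; Type is nullable, continue.
) is a terminal; add {)} and stop.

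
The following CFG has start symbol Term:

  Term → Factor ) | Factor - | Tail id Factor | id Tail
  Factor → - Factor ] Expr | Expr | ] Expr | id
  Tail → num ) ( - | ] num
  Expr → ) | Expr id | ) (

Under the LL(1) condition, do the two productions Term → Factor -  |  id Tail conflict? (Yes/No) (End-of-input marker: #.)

FIRST(Factor -) = { ), -, ], id } and FIRST(id Tail) = { id }.
Both contain id, so the two alternatives are not disjoint — LL(1) conflict.

Yes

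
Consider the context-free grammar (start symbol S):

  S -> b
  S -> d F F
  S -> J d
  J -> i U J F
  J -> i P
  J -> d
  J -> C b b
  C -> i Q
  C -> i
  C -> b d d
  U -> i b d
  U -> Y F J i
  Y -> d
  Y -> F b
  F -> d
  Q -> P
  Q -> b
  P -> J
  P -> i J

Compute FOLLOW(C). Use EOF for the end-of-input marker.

In J -> C b b: add FIRST(b b) = { b }.
Union: FOLLOW(C) = { b }.

{ b }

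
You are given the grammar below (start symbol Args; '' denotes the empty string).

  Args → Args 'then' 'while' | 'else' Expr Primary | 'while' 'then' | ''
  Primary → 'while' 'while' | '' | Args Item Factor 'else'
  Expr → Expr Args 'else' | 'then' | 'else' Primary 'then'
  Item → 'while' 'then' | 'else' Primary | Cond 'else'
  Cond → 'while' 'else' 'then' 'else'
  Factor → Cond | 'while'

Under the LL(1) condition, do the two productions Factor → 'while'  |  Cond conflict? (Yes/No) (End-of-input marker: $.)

FIRST('while') = { 'while' } and FIRST(Cond) = { 'while' }.
Both contain 'while', so the two alternatives are not disjoint — LL(1) conflict.

Yes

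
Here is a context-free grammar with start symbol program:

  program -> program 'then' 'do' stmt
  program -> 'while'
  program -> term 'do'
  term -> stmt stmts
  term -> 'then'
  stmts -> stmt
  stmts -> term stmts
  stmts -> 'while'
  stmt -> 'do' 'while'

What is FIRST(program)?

{ 'do', 'then', 'while' }

From program -> program 'then' 'do' stmt: add FIRST(program) = { 'do', 'then', 'while' }.
program -> 'while' contributes {'while'}.
From program -> term 'do': add FIRST(term) = { 'do', 'then' }.
Union: FIRST(program) = { 'do', 'then', 'while' }.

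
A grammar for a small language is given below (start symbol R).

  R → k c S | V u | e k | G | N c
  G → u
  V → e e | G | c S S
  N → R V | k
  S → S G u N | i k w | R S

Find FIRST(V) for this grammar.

V → e e contributes {e}.
From V → G: add FIRST(G) = { u }.
V → c S S contributes {c}.
Union: FIRST(V) = { c, e, u }.

{ c, e, u }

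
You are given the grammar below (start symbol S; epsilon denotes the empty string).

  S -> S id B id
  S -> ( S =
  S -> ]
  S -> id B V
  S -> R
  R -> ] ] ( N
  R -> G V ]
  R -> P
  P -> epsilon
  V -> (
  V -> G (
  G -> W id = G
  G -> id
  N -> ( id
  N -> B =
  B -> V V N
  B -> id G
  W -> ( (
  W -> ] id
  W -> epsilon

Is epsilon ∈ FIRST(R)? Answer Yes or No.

R -> P and each of P is nullable, so R ⇒* epsilon.

Yes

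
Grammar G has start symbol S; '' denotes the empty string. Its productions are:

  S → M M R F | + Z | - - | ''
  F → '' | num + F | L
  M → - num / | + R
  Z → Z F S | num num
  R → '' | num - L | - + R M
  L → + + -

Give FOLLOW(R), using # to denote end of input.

In S → M M R F: add FIRST(F)\{''} = { +, num }.
  Since F is nullable, also add FOLLOW(S) = { #, +, -, num }.
In M → + R: R is at the end, add FOLLOW(M) = { #, +, -, num }.
In R → - + R M: add FIRST(M) = { +, - }.
Union: FOLLOW(R) = { #, +, -, num }.

{ #, +, -, num }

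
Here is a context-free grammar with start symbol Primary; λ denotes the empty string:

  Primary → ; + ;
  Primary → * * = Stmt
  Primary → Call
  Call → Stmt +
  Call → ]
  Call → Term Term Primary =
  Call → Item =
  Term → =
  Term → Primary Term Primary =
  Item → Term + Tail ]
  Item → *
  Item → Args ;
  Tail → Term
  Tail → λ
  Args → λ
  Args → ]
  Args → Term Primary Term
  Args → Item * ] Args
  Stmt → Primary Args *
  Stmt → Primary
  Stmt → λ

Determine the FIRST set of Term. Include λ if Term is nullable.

{ *, +, ;, =, ] }

Term → = contributes {=}.
From Term → Primary Term Primary =: add FIRST(Primary) = { *, +, ;, =, ] }.
Union: FIRST(Term) = { *, +, ;, =, ] }.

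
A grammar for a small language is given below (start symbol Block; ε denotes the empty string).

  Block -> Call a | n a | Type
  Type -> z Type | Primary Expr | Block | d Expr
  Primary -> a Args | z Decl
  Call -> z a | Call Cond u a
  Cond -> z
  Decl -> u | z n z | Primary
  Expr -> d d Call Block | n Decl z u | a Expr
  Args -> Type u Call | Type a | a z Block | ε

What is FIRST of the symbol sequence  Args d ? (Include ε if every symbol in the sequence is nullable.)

Add FIRST(Args)\{ε} = { a, d, n, z }; Args is nullable, continue.
d is a terminal; add {d} and stop.

{ a, d, n, z }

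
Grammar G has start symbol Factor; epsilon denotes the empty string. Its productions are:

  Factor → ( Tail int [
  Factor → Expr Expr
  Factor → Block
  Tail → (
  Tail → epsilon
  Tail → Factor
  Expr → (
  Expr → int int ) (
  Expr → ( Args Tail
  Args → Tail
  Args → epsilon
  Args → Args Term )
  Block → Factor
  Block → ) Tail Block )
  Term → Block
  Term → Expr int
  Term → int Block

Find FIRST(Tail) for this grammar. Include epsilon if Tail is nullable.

Tail → ( contributes {(}.
Tail → epsilon contributes epsilon.
From Tail → Factor: add FIRST(Factor) = { (, ), int }.
Union: FIRST(Tail) = { (, ), int, epsilon }.

{ (, ), int, epsilon }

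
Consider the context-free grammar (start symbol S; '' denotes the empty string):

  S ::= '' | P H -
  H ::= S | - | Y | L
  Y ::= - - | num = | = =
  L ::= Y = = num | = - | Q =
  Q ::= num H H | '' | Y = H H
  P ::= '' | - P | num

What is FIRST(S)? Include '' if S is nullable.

S ::= '' contributes ''.
From S ::= P H -: P, H nullable, take FIRST(P) ∪ FIRST(H) ∪ {-} = { -, =, num }.
Union: FIRST(S) = { -, =, num, '' }.

{ -, =, num, '' }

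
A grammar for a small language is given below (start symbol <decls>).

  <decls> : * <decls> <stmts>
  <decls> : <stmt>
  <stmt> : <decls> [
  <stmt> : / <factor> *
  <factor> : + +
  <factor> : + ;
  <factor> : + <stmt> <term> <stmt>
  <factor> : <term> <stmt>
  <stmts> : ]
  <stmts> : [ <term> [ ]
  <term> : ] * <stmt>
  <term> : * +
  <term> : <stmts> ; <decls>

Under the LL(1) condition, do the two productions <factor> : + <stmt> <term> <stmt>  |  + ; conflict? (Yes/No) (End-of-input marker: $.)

Yes

FIRST(+ <stmt> <term> <stmt>) = { + } and FIRST(+ ;) = { + }.
Both contain +, so the two alternatives are not disjoint — LL(1) conflict.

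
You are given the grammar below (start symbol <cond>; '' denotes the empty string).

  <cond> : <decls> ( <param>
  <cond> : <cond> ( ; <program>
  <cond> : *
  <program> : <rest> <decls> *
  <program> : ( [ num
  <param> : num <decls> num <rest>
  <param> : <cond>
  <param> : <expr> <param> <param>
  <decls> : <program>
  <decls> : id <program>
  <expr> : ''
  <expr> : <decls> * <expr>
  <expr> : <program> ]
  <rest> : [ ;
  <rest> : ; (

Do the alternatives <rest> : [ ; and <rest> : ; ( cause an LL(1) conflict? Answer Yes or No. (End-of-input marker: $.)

No

FIRST([ ;) = { [ } and FIRST(; () = { ; }.
The FIRST sets are disjoint and neither alternative is nullable — no conflict.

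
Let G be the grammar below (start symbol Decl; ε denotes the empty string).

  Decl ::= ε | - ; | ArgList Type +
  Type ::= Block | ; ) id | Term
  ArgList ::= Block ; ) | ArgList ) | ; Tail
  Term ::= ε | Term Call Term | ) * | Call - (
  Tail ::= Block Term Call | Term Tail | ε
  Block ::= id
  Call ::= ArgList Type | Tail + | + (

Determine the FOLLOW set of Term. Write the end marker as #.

{ ), +, -, ;, id }

In Type ::= Term: Term is at the end, add FOLLOW(Type) = { ), +, -, ;, id }.
In Term ::= Term Call Term: add FIRST(Call Term) = { ), +, ;, id }.
In Term ::= Term Call Term: Term is at the end, add FOLLOW(Term) = { ), +, -, ;, id }.
In Tail ::= Block Term Call: add FIRST(Call) = { ), +, ;, id }.
In Tail ::= Term Tail: add FIRST(Tail)\{ε} = { ), +, ;, id }.
  Since Tail is nullable, also add FOLLOW(Tail) = { ), +, -, ;, id }.
Union: FOLLOW(Term) = { ), +, -, ;, id }.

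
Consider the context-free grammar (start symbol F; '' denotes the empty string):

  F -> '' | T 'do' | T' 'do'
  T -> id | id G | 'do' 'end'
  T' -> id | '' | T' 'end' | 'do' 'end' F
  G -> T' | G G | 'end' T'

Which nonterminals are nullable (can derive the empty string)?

{ F, G, T' }

Directly nullable (have an ''-production): F, T'.
G -> T' with every symbol nullable, so G is nullable.
No other nonterminal has a production whose RHS symbols are all nullable.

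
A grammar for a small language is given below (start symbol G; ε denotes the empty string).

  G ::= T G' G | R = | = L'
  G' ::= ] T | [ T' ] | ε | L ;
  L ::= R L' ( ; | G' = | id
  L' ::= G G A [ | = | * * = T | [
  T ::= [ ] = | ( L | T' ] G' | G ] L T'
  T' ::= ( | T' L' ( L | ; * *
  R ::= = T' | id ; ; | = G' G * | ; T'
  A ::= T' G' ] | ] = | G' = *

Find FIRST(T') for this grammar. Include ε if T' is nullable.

T' ::= ( contributes {(}.
From T' ::= T' L' ( L: add FIRST(T') = { (, ; }.
T' ::= ; * * contributes {;}.
Union: FIRST(T') = { (, ; }.

{ (, ; }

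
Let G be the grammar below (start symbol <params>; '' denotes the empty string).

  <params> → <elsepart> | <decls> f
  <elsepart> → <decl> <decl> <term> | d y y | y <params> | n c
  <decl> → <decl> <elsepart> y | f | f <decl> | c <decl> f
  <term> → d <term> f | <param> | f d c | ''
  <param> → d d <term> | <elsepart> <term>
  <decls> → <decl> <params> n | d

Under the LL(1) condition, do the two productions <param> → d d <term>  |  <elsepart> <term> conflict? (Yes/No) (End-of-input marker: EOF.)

FIRST(d d <term>) = { d } and FIRST(<elsepart> <term>) = { c, d, f, n, y }.
Both contain d, so the two alternatives are not disjoint — LL(1) conflict.

Yes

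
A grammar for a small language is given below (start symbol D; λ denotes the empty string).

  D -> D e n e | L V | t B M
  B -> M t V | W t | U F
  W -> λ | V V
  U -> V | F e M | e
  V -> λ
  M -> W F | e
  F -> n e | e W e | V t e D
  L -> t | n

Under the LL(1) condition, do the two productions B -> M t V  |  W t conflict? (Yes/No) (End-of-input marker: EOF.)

Yes

FIRST(M t V) = { e, n, t } and FIRST(W t) = { t }.
Both contain t, so the two alternatives are not disjoint — LL(1) conflict.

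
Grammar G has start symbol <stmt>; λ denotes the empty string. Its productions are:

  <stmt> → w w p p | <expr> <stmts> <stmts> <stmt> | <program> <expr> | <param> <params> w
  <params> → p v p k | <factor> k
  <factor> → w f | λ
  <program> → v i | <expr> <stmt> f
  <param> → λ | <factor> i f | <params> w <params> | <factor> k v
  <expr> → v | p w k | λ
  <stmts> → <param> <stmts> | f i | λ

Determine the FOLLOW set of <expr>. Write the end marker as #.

In <stmt> → <expr> <stmts> <stmts> <stmt>: add FIRST(<stmts> <stmts> <stmt>) = { f, i, k, p, v, w }.
In <stmt> → <program> <expr>: <expr> is at the end, add FOLLOW(<stmt>) = { #, f }.
In <program> → <expr> <stmt> f: add FIRST(<stmt> f) = { f, i, k, p, v, w }.
Union: FOLLOW(<expr>) = { #, f, i, k, p, v, w }.

{ #, f, i, k, p, v, w }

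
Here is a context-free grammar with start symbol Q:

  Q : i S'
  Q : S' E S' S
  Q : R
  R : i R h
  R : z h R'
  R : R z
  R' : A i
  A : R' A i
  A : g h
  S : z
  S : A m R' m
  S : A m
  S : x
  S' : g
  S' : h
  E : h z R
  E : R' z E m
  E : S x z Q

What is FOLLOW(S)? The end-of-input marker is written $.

{ $, g, h, m, x }

In Q : S' E S' S: S is at the end, add FOLLOW(Q) = { $, g, h, m }.
In E : S x z Q: add FIRST(x z Q) = { x }.
Union: FOLLOW(S) = { $, g, h, m, x }.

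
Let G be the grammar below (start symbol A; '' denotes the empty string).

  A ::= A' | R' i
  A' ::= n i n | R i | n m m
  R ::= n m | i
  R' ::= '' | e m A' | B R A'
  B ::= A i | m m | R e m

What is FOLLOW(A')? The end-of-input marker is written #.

In A ::= A': A' is at the end, add FOLLOW(A) = { #, i }.
In R' ::= e m A': A' is at the end, add FOLLOW(R') = { i }.
In R' ::= B R A': A' is at the end, add FOLLOW(R') = { i }.
Union: FOLLOW(A') = { #, i }.

{ #, i }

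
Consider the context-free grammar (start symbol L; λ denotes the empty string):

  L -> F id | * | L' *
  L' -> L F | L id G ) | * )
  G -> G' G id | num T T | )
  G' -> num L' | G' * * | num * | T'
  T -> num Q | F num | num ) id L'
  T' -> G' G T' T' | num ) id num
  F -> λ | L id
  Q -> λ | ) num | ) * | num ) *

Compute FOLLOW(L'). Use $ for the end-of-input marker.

{ ), *, id, num }

In L -> L' *: add FIRST(*) = { * }.
In G' -> num L': L' is at the end, add FOLLOW(G') = { ), *, num }.
In T -> num ) id L': L' is at the end, add FOLLOW(T) = { ), *, id, num }.
Union: FOLLOW(L') = { ), *, id, num }.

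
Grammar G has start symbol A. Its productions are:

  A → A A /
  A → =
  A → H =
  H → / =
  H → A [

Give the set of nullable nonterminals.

No nonterminal has an empty production or an RHS whose symbols are all nullable.

{ } (none)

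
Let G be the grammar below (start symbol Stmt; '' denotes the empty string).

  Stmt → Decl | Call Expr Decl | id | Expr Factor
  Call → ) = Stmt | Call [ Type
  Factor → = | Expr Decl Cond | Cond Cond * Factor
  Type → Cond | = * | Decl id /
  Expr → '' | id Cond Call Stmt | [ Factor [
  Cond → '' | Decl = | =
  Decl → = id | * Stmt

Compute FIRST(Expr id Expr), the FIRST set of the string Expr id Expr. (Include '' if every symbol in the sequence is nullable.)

{ [, id }

Add FIRST(Expr)\{''} = { [, id }; Expr is nullable, continue.
id is a terminal; add {id} and stop.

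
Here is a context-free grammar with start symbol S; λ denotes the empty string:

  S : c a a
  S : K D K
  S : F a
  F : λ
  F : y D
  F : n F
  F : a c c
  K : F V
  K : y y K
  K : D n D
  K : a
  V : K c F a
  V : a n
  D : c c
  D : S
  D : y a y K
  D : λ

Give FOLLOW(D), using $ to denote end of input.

In S : K D K: add FIRST(K) = { a, c, n, y }.
In F : y D: D is at the end, add FOLLOW(F) = { a, c, n, y }.
In K : D n D: add FIRST(n D) = { n }.
In K : D n D: D is at the end, add FOLLOW(K) = { $, a, c, n, y }.
Union: FOLLOW(D) = { $, a, c, n, y }.

{ $, a, c, n, y }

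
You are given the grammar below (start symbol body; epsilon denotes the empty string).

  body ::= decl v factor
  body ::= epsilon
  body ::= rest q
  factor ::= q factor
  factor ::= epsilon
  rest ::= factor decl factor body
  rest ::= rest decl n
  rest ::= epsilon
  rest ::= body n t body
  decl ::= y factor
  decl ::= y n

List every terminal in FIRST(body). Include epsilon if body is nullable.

{ n, q, y, epsilon }

From body ::= decl v factor: add FIRST(decl) = { y }.
body ::= epsilon contributes epsilon.
From body ::= rest q: rest nullable, take FIRST(rest) ∪ {q} = { n, q, y }.
Union: FIRST(body) = { n, q, y, epsilon }.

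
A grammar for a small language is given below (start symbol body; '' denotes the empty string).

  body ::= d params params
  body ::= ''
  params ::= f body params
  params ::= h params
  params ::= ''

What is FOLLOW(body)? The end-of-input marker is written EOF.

body is the start symbol, so EOF ∈ FOLLOW(body).
In params ::= f body params: add FIRST(params)\{''} = { f, h }.
  Since params is nullable, also add FOLLOW(params) = { EOF, f, h }.
Union: FOLLOW(body) = { EOF, f, h }.

{ EOF, f, h }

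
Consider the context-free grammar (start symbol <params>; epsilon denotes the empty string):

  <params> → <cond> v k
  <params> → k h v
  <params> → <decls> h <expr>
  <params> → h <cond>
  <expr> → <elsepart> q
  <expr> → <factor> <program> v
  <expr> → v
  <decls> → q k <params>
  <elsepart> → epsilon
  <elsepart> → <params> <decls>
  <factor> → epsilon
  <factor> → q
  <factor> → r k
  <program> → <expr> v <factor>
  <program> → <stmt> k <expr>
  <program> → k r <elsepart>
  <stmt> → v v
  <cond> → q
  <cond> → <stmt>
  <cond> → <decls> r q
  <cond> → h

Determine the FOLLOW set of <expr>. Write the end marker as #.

In <params> → <decls> h <expr>: <expr> is at the end, add FOLLOW(<params>) = { #, h, q, r, v }.
In <program> → <expr> v <factor>: add FIRST(v <factor>) = { v }.
In <program> → <stmt> k <expr>: <expr> is at the end, add FOLLOW(<program>) = { v }.
Union: FOLLOW(<expr>) = { #, h, q, r, v }.

{ #, h, q, r, v }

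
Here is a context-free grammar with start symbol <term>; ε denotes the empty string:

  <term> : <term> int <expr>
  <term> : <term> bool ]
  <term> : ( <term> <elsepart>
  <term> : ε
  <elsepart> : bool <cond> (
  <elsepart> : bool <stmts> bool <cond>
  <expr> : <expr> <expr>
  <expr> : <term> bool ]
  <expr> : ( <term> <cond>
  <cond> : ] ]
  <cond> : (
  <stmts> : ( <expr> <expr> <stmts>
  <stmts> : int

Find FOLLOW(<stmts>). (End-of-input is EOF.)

{ bool }

In <elsepart> : bool <stmts> bool <cond>: add FIRST(bool <cond>) = { bool }.
In <stmts> : ( <expr> <expr> <stmts>: <stmts> is at the end, add FOLLOW(<stmts>) = { bool }.
Union: FOLLOW(<stmts>) = { bool }.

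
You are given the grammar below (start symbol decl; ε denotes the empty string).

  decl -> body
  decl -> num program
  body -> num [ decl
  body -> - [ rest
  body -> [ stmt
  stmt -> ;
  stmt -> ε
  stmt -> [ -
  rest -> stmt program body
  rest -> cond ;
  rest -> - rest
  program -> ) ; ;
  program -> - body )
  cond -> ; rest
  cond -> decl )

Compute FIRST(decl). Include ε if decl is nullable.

From decl -> body: add FIRST(body) = { -, [, num }.
decl -> num program contributes {num}.
Union: FIRST(decl) = { -, [, num }.

{ -, [, num }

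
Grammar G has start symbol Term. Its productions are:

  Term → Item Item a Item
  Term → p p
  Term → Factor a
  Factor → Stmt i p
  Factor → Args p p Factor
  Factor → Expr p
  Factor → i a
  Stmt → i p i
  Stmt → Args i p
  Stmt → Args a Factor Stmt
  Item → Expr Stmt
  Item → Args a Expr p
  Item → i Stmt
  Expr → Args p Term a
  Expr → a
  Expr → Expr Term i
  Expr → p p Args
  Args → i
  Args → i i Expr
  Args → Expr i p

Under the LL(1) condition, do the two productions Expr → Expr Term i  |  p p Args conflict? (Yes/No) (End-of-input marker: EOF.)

Yes

FIRST(Expr Term i) = { a, i, p } and FIRST(p p Args) = { p }.
Both contain p, so the two alternatives are not disjoint — LL(1) conflict.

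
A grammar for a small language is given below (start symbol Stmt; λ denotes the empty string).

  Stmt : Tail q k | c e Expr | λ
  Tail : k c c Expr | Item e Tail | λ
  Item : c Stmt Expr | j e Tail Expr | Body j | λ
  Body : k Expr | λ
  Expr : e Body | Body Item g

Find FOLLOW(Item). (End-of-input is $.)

In Tail : Item e Tail: add FIRST(e Tail) = { e }.
In Expr : Body Item g: add FIRST(g) = { g }.
Union: FOLLOW(Item) = { e, g }.

{ e, g }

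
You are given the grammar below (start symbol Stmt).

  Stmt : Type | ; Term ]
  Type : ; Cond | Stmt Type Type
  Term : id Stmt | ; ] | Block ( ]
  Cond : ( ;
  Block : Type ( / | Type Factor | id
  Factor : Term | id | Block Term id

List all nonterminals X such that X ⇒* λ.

No nonterminal has an empty production or an RHS whose symbols are all nullable.

{ } (none)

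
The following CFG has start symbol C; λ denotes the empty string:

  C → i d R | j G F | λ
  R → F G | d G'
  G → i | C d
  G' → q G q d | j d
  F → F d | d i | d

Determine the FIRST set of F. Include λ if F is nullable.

{ d }

From F → F d: add FIRST(F) = { d }.
F → d i contributes {d}.
F → d contributes {d}.
Union: FIRST(F) = { d }.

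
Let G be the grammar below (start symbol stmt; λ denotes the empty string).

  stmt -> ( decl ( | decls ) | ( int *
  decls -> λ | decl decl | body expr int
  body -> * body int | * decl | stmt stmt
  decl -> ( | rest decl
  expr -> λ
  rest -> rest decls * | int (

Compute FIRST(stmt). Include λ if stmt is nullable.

stmt -> ( decl ( contributes {(}.
From stmt -> decls ): decls nullable, take FIRST(decls) ∪ {)} = { (, ), *, int }.
stmt -> ( int * contributes {(}.
Union: FIRST(stmt) = { (, ), *, int }.

{ (, ), *, int }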